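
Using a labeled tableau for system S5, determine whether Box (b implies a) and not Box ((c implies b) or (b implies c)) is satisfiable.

1. Box (b implies a) and not Box ((c implies b) or (b implies c)), 0
2. Box (b implies a), 0
3. not Box ((c implies b) or (b implies c)), 0
4. b implies a, 0
5. a, 0
6. not ((c implies b) or (b implies c)), 1
7. not (c implies b), 1
8. not (b implies c), 1
9. c, 1
10. not b, 1
11. b, 1
12. not c, 1
Accessibility: 0R0, 0R1, 1R0, 1R1
Branch closes: b and not b both at 1.
All branches of the tableau close; one closing branch shown above.

Unsatisfiable (every branch closes)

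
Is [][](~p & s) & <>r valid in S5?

Invalid (countermodel exists)

Tableau for the negation ~([][](~p & s) & <>r):
1. ~([][](~p & s) & <>r), w0
2. ~<>r, w0   [~&-rule on 1 (branches; this branch)]
3. ~r, w0   [~<>-rule on 2 via w0Rw0]
Accessibility: w0Rw0
The negation has an open branch (countermodel exists).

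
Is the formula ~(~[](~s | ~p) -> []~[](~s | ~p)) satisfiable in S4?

1. ~(~[](~s | ~p) -> []~[](~s | ~p)), w0
2. ~[](~s | ~p), w0
3. ~[]~[](~s | ~p), w0
4. ~(~s | ~p), w1
5. s, w1
6. p, w1
7. [](~s | ~p), w2
8. ~s | ~p, w2
9. ~p, w2
Accessibility: w0Rw0, w0Rw1, w0Rw2, w1Rw1, w2Rw2

Satisfiable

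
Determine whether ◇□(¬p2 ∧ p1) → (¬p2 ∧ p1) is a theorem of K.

Tableau for the negation ¬(◇□(¬p2 ∧ p1) → (¬p2 ∧ p1)):
1. ¬(◇□(¬p2 ∧ p1) → (¬p2 ∧ p1)), 0
2. ◇□(¬p2 ∧ p1), 0   [¬→-rule on 1]
3. ¬(¬p2 ∧ p1), 0   [¬→-rule on 1]
4. ¬p1, 0   [¬∧-rule on 3 (branches; this branch)]
5. □(¬p2 ∧ p1), 1   [◇-rule on 2: fresh world 1, 0R1]
Accessibility: 0R1
The negation has an open branch (countermodel exists).

Not valid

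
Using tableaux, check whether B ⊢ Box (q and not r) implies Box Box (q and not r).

No, not valid

Tableau for the negation not (Box (q and not r) implies Box Box (q and not r)):
1. not (Box (q and not r) implies Box Box (q and not r)), 0
2. Box (q and not r), 0
3. not Box Box (q and not r), 0
4. q and not r, 0
5. q, 0
6. not r, 0
7. not Box (q and not r), 1
8. q and not r, 1
9. q, 1
10. not r, 1
11. not (q and not r), 2
12. r, 2
Accessibility: 0R0, 0R1, 1R0, 1R1, 1R2, 2R1, 2R2
The negation has an open branch (countermodel exists).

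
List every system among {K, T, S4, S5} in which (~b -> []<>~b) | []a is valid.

S5

S4-tableau for the negation ~((~b -> []<>~b) | []a):
1. ~((~b -> []<>~b) | []a), w0
2. ~(~b -> []<>~b), w0   [~|-rule on 1]
3. ~[]a, w0   [~|-rule on 1]
4. ~b, w0   [~->-rule on 2]
5. ~[]<>~b, w0   [~->-rule on 2]
6. ~a, w1   [~[]-rule on 3: fresh world w1, w0Rw1]
7. ~<>~b, w2   [~[]-rule on 5: fresh world w2, w0Rw2]
8. b, w2   [~<>-rule on 7 via w2Rw2]
Accessibility: w0Rw0, w0Rw1, w0Rw2, w1Rw1, w2Rw2
Complete open branch: countermodel on an S4-frame, so not valid in S4, nor in K, T (the same frame is also a K-frame and a T-frame).
S5-tableau for the negation ~((~b -> []<>~b) | []a):
1. ~((~b -> []<>~b) | []a), w0
2. ~(~b -> []<>~b), w0   [~|-rule on 1]
3. ~[]a, w0   [~|-rule on 1]
4. ~b, w0   [~->-rule on 2]
5. ~[]<>~b, w0   [~->-rule on 2]
6. ~a, w1   [~[]-rule on 3: fresh world w1, w0Rw1]
7. ~<>~b, w2   [~[]-rule on 5: fresh world w2, w0Rw2]
8. b, w0   [~<>-rule on 7 via w2Rw0]
Accessibility: w0Rw0, w0Rw1, w0Rw2, w1Rw0, w1Rw1, w1Rw2, w2Rw0, w2Rw1, w2Rw2
Branch closes: b and ~b both at w0.
Every branch closes (one shown): valid in S5.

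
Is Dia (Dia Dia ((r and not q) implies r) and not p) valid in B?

Tableau for the negation not Dia (Dia Dia ((r and not q) implies r) and not p):
1. not Dia (Dia Dia ((r and not q) implies r) and not p), u
2. not (Dia Dia ((r and not q) implies r) and not p), u
3. p, u
Accessibility: uRu
The negation has an open branch (countermodel exists).

No, not valid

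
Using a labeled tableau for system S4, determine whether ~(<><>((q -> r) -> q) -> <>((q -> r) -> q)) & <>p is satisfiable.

1. ~(<><>((q -> r) -> q) -> <>((q -> r) -> q)) & <>p, u
2. ~(<><>((q -> r) -> q) -> <>((q -> r) -> q)), u
3. <>p, u
4. <><>((q -> r) -> q), u
5. ~<>((q -> r) -> q), u
6. ~((q -> r) -> q), u
7. q -> r, u
8. ~q, u
9. r, u
10. p, v
11. ~((q -> r) -> q), v
12. q -> r, v
13. ~q, v
14. r, v
15. <>((q -> r) -> q), w
16. ~((q -> r) -> q), w
17. q -> r, w
18. ~q, w
19. r, w
20. (q -> r) -> q, x
21. ~((q -> r) -> q), x
22. q -> r, x
23. ~q, x
24. ~(q -> r), x
25. q, x
26. ~r, x
Accessibility: uRu, uRv, uRw, uRx, vRv, wRw, wRx, xRx
Branch closes: q and ~q both at x.
Every branch closes; the branch above is one of them.

No, unsatisfiable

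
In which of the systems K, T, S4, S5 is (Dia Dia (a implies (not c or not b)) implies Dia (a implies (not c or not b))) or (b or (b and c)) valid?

T-tableau for the negation not ((Dia Dia (a implies (not c or not b)) implies Dia (a implies (not c or not b))) or (b or (b and c))):
1. not ((Dia Dia (a implies (not c or not b)) implies Dia (a implies (not c or not b))) or (b or (b and c))), u
2. not (Dia Dia (a implies (not c or not b)) implies Dia (a implies (not c or not b))), u
3. not (b or (b and c)), u
4. Dia Dia (a implies (not c or not b)), u
5. not Dia (a implies (not c or not b)), u
6. not b, u
7. not (b and c), u
8. not (a implies (not c or not b)), u
9. a, u
10. not (not c or not b), u
11. c, u
12. b, u
Accessibility: uRu
Branch closes: b and not b both at u.
Every branch closes (one shown): valid in T, hence also in S4, S5 (every theorem of T is a theorem of S4 and S5).
K-tableau for the negation not ((Dia Dia (a implies (not c or not b)) implies Dia (a implies (not c or not b))) or (b or (b and c))):
1. not ((Dia Dia (a implies (not c or not b)) implies Dia (a implies (not c or not b))) or (b or (b and c))), u
2. not (Dia Dia (a implies (not c or not b)) implies Dia (a implies (not c or not b))), u
3. not (b or (b and c)), u
4. Dia Dia (a implies (not c or not b)), u
5. not Dia (a implies (not c or not b)), u
6. not b, u
7. not (b and c), u
8. not c, u
9. Dia (a implies (not c or not b)), v
10. not (a implies (not c or not b)), v
11. a, v
12. not (not c or not b), v
13. c, v
14. b, v
15. a implies (not c or not b), w
16. not c or not b, w
17. not b, w
Accessibility: uRv, vRw
Complete open branch: countermodel on a K-frame, so not valid in K.

T, S4, S5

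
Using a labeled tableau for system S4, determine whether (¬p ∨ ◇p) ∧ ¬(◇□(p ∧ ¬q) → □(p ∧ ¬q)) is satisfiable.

1. (¬p ∨ ◇p) ∧ ¬(◇□(p ∧ ¬q) → □(p ∧ ¬q)), 0
2. ¬p ∨ ◇p, 0
3. ¬(◇□(p ∧ ¬q) → □(p ∧ ¬q)), 0
4. ◇□(p ∧ ¬q), 0
5. ¬□(p ∧ ¬q), 0
6. ◇p, 0
7. □(p ∧ ¬q), 1
8. p ∧ ¬q, 1
9. p, 1
10. ¬q, 1
11. ¬(p ∧ ¬q), 2
12. q, 2
13. p, 3
Accessibility: 0R0, 0R1, 0R2, 0R3, 1R1, 2R2, 3R3

Satisfiable (open branch found)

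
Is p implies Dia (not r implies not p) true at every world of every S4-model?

Not valid

Tableau for the negation not (p implies Dia (not r implies not p)):
1. not (p implies Dia (not r implies not p)), 0
2. p, 0
3. not Dia (not r implies not p), 0
4. not (not r implies not p), 0
5. not r, 0
Accessibility: 0R0
The negation has an open branch (countermodel exists).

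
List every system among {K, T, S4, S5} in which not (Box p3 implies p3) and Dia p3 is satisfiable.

K

K-tableau for the formula:
1. not (Box p3 implies p3) and Dia p3, w0
2. not (Box p3 implies p3), w0
3. Dia p3, w0
4. Box p3, w0
5. not p3, w0
6. p3, w1
Accessibility: w0Rw1
Complete open branch: satisfiable in K.
T-tableau for the formula:
1. not (Box p3 implies p3) and Dia p3, w0
2. not (Box p3 implies p3), w0
3. Dia p3, w0
4. Box p3, w0
5. not p3, w0
6. p3, w0
Accessibility: w0Rw0
Branch closes: p3 and not p3 both at w0.
Every branch closes (one shown): unsatisfiable in T, hence also in S4, S5 (every S4/S5-frame is a T-frame).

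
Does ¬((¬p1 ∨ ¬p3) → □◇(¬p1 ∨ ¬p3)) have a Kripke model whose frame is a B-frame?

1. ¬((¬p1 ∨ ¬p3) → □◇(¬p1 ∨ ¬p3)), u
2. ¬p1 ∨ ¬p3, u
3. ¬□◇(¬p1 ∨ ¬p3), u
4. ¬p3, u
5. ¬◇(¬p1 ∨ ¬p3), v
6. ¬(¬p1 ∨ ¬p3), u
7. p1, u
8. p3, u
Accessibility: uRu, uRv, vRu, vRv
Branch closes: p3 and ¬p3 both at u.
All branches of the tableau close; one closing branch shown above.

Unsatisfiable (every branch closes)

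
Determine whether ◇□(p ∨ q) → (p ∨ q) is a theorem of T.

Tableau for the negation ¬(◇□(p ∨ q) → (p ∨ q)):
1. ¬(◇□(p ∨ q) → (p ∨ q)), u
2. ◇□(p ∨ q), u
3. ¬(p ∨ q), u
4. ¬p, u
5. ¬q, u
6. □(p ∨ q), v
7. p ∨ q, v
8. q, v
Accessibility: uRu, uRv, vRv
The negation has an open branch (countermodel exists).

No, not valid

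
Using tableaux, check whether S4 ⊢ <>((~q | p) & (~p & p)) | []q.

Tableau for the negation ~(<>((~q | p) & (~p & p)) | []q):
1. ~(<>((~q | p) & (~p & p)) | []q), 0
2. ~<>((~q | p) & (~p & p)), 0
3. ~[]q, 0
4. ~((~q | p) & (~p & p)), 0
5. ~(~p & p), 0
6. ~p, 0
7. ~q, 1
8. ~((~q | p) & (~p & p)), 1
9. ~(~p & p), 1
10. ~p, 1
Accessibility: 0R0, 0R1, 1R1
The negation has an open branch (countermodel exists).

Not valid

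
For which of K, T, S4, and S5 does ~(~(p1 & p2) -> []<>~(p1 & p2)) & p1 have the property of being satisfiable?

K, T, S4

S4-tableau for the formula:
1. ~(~(p1 & p2) -> []<>~(p1 & p2)) & p1, u
2. ~(~(p1 & p2) -> []<>~(p1 & p2)), u
3. p1, u
4. ~(p1 & p2), u
5. ~[]<>~(p1 & p2), u
6. ~p2, u
7. ~<>~(p1 & p2), v
8. p1 & p2, v
9. p1, v
10. p2, v
Accessibility: uRu, uRv, vRv
Complete open branch: satisfiable in S4, hence also in K, T (this S4-model is also a K-model and a T-model).
S5-tableau for the formula:
1. ~(~(p1 & p2) -> []<>~(p1 & p2)) & p1, u
2. ~(~(p1 & p2) -> []<>~(p1 & p2)), u
3. p1, u
4. ~(p1 & p2), u
5. ~[]<>~(p1 & p2), u
6. ~p2, u
7. ~<>~(p1 & p2), v
8. p1 & p2, u
9. p2, u
Accessibility: uRu, uRv, vRu, vRv
Branch closes: p2 and ~p2 both at u.
Every branch closes (one shown): unsatisfiable in S5.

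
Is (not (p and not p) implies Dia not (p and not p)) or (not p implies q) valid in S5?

Yes, valid

Tableau for the negation not ((not (p and not p) implies Dia not (p and not p)) or (not p implies q)):
1. not ((not (p and not p) implies Dia not (p and not p)) or (not p implies q)), u
2. not (not (p and not p) implies Dia not (p and not p)), u
3. not (not p implies q), u
4. not (p and not p), u
5. not Dia not (p and not p), u
6. not p, u
7. not q, u
8. p and not p, u
9. p, u
Accessibility: uRu
Branch closes: p and not p both at u.
Every branch of the negation's tableau closes; the branch above is one of them.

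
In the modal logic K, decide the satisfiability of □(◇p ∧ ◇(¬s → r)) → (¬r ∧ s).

Yes, satisfiable

1. □(◇p ∧ ◇(¬s → r)) → (¬r ∧ s), w0
2. ¬r ∧ s, w0   [→-rule on 1 (branches; this branch)]
3. ¬r, w0   [∧-rule on 2]
4. s, w0   [∧-rule on 2]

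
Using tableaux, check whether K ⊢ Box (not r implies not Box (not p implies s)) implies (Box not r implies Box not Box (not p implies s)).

Tableau for the negation not (Box (not r implies not Box (not p implies s)) implies (Box not r implies Box not Box (not p implies s))):
1. not (Box (not r implies not Box (not p implies s)) implies (Box not r implies Box not Box (not p implies s))), w0
2. Box (not r implies not Box (not p implies s)), w0
3. not (Box not r implies Box not Box (not p implies s)), w0
4. Box not r, w0
5. not Box not Box (not p implies s), w0
6. Box (not p implies s), w1
7. not r implies not Box (not p implies s), w1
8. not r, w1
9. not Box (not p implies s), w1
10. not (not p implies s), w2
11. not p, w2
12. not s, w2
13. not p implies s, w2
14. s, w2
Accessibility: w0Rw1, w1Rw2
Branch closes: s and not s both at w2.
All branches of the negation close; one closing branch shown above.

Valid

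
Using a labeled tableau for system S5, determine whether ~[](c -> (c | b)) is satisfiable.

Unsatisfiable

1. ~[](c -> (c | b)), w0
2. ~(c -> (c | b)), w1
3. c, w1
4. ~(c | b), w1
5. ~c, w1
6. ~b, w1
Accessibility: w0Rw0, w0Rw1, w1Rw0, w1Rw1
Branch closes: c and ~c both at w1.
(One branch shown.) All branches close.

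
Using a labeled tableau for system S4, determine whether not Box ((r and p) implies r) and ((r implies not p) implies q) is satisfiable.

1. not Box ((r and p) implies r) and ((r implies not p) implies q), w0
2. not Box ((r and p) implies r), w0
3. (r implies not p) implies q, w0
4. not (r implies not p), w0
5. r, w0
6. p, w0
7. not ((r and p) implies r), w1
8. r and p, w1
9. not r, w1
10. r, w1
11. p, w1
Accessibility: w0Rw0, w0Rw1, w1Rw1
Branch closes: r and not r both at w1.
Every branch closes; the branch above is one of them.

No, unsatisfiable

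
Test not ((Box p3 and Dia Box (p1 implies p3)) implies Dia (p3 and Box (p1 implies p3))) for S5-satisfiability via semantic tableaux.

Unsatisfiable (every branch closes)

1. not ((Box p3 and Dia Box (p1 implies p3)) implies Dia (p3 and Box (p1 implies p3))), 0
2. Box p3 and Dia Box (p1 implies p3), 0
3. not Dia (p3 and Box (p1 implies p3)), 0
4. Box p3, 0
5. Dia Box (p1 implies p3), 0
6. not (p3 and Box (p1 implies p3)), 0
7. p3, 0
8. not Box (p1 implies p3), 0
9. Box (p1 implies p3), 1
10. not (p3 and Box (p1 implies p3)), 1
11. p3, 1
12. p1 implies p3, 0
13. p1 implies p3, 1
14. not Box (p1 implies p3), 1
15. not (p1 implies p3), 2
16. p1, 2
17. not p3, 2
18. not (p3 and Box (p1 implies p3)), 2
19. p3, 2
Accessibility: 0R0, 0R1, 0R2, 1R0, 1R1, 1R2, 2R0, 2R1, 2R2
Branch closes: p3 and not p3 both at 2.
(One branch shown.) All branches close.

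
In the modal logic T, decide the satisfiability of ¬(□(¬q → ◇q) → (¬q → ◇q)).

Unsatisfiable (every branch closes)

1. ¬(□(¬q → ◇q) → (¬q → ◇q)), 0
2. □(¬q → ◇q), 0
3. ¬(¬q → ◇q), 0
4. ¬q, 0
5. ¬◇q, 0
6. ¬q → ◇q, 0
7. ◇q, 0
8. q, 1
9. ¬q → ◇q, 1
10. ¬q, 1
Accessibility: 0R0, 0R1, 1R1
Branch closes: q and ¬q both at 1.
Every branch closes; the branch above is one of them.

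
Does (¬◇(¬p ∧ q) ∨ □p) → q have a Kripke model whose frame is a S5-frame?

1. (¬◇(¬p ∧ q) ∨ □p) → q, u
2. q, u
Accessibility: uRu

Yes, satisfiable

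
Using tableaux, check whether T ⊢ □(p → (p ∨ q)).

Valid

Tableau for the negation ¬□(p → (p ∨ q)):
1. ¬□(p → (p ∨ q)), 0
2. ¬(p → (p ∨ q)), 1
3. p, 1
4. ¬(p ∨ q), 1
5. ¬p, 1
6. ¬q, 1
Accessibility: 0R0, 0R1, 1R1
Branch closes: p and ¬p both at 1.
Every branch of the negation's tableau closes; the branch above is one of them.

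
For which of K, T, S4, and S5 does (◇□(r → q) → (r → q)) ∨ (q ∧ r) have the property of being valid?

S5

S4-tableau for the negation ¬((◇□(r → q) → (r → q)) ∨ (q ∧ r)):
1. ¬((◇□(r → q) → (r → q)) ∨ (q ∧ r)), u
2. ¬(◇□(r → q) → (r → q)), u
3. ¬(q ∧ r), u
4. ◇□(r → q), u
5. ¬(r → q), u
6. r, u
7. ¬q, u
8. □(r → q), v
9. r → q, v
10. q, v
Accessibility: uRu, uRv, vRv
Complete open branch: countermodel on an S4-frame, so not valid in S4, nor in K, T (the same frame is also a K-frame and a T-frame).
S5-tableau for the negation ¬((◇□(r → q) → (r → q)) ∨ (q ∧ r)):
1. ¬((◇□(r → q) → (r → q)) ∨ (q ∧ r)), u
2. ¬(◇□(r → q) → (r → q)), u
3. ¬(q ∧ r), u
4. ◇□(r → q), u
5. ¬(r → q), u
6. r, u
7. ¬q, u
8. □(r → q), v
9. r → q, u
10. r → q, v
11. q, u
Accessibility: uRu, uRv, vRu, vRv
Branch closes: q and ¬q both at u.
Every branch closes (one shown): valid in S5.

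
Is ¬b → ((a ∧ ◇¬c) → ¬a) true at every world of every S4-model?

Tableau for the negation ¬(¬b → ((a ∧ ◇¬c) → ¬a)):
1. ¬(¬b → ((a ∧ ◇¬c) → ¬a)), w0
2. ¬b, w0
3. ¬((a ∧ ◇¬c) → ¬a), w0
4. a ∧ ◇¬c, w0
5. a, w0
6. ◇¬c, w0
7. ¬c, w1
Accessibility: w0Rw0, w0Rw1, w1Rw1
The negation has an open branch (countermodel exists).

No, not valid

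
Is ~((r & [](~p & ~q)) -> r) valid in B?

Tableau for the negation (r & [](~p & ~q)) -> r:
1. (r & [](~p & ~q)) -> r, u
2. r, u
Accessibility: uRu
The negation has an open branch (countermodel exists).

No, not valid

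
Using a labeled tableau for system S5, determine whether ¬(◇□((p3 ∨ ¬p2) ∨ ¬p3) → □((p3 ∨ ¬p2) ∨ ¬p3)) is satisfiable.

Unsatisfiable

1. ¬(◇□((p3 ∨ ¬p2) ∨ ¬p3) → □((p3 ∨ ¬p2) ∨ ¬p3)), u
2. ◇□((p3 ∨ ¬p2) ∨ ¬p3), u
3. ¬□((p3 ∨ ¬p2) ∨ ¬p3), u
4. □((p3 ∨ ¬p2) ∨ ¬p3), v
5. (p3 ∨ ¬p2) ∨ ¬p3, u
6. (p3 ∨ ¬p2) ∨ ¬p3, v
7. p3 ∨ ¬p2, u
8. p3 ∨ ¬p2, v
9. ¬p2, u
10. ¬p2, v
11. ¬((p3 ∨ ¬p2) ∨ ¬p3), w
12. ¬(p3 ∨ ¬p2), w
13. p3, w
14. ¬p3, w
15. p2, w
Accessibility: uRu, uRv, uRw, vRu, vRv, vRw, wRu, wRv, wRw
Branch closes: p3 and ¬p3 both at w.
All branches of the tableau close; one closing branch shown above.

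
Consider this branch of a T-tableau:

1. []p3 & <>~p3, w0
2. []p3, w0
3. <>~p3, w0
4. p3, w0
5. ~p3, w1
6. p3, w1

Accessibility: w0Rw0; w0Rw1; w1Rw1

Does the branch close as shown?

Both p3 and ~p3 appear at w1.

Yes, closed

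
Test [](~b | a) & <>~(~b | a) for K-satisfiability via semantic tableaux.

Unsatisfiable (every branch closes)

1. [](~b | a) & <>~(~b | a), w0
2. [](~b | a), w0
3. <>~(~b | a), w0
4. ~(~b | a), w1
5. b, w1
6. ~a, w1
7. ~b | a, w1
8. a, w1
Accessibility: w0Rw1
Branch closes: a and ~a both at w1.
All branches of the tableau close; one closing branch shown above.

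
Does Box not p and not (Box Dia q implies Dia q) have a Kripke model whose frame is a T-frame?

1. Box not p and not (Box Dia q implies Dia q), 0
2. Box not p, 0
3. not (Box Dia q implies Dia q), 0
4. Box Dia q, 0
5. not Dia q, 0
6. not p, 0
7. Dia q, 0
8. not q, 0
9. q, 1
10. not p, 1
11. Dia q, 1
12. not q, 1
Accessibility: 0R0, 0R1, 1R1
Branch closes: q and not q both at 1.
(One branch shown.) All branches close.

Unsatisfiable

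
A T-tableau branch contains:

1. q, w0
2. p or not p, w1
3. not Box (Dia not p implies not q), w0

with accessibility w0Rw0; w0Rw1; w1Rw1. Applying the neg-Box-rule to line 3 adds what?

a fresh world w2 with w0Rw2, and not (Dia not p implies not q) at w2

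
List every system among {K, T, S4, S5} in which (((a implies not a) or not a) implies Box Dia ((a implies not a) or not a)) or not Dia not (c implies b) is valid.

S4-tableau for the negation not ((((a implies not a) or not a) implies Box Dia ((a implies not a) or not a)) or not Dia not (c implies b)):
1. not ((((a implies not a) or not a) implies Box Dia ((a implies not a) or not a)) or not Dia not (c implies b)), w0
2. not (((a implies not a) or not a) implies Box Dia ((a implies not a) or not a)), w0
3. Dia not (c implies b), w0
4. (a implies not a) or not a, w0
5. not Box Dia ((a implies not a) or not a), w0
6. not a, w0
7. not (c implies b), w1
8. c, w1
9. not b, w1
10. not Dia ((a implies not a) or not a), w2
11. not ((a implies not a) or not a), w2
12. not (a implies not a), w2
13. a, w2
Accessibility: w0Rw0, w0Rw1, w0Rw2, w1Rw1, w2Rw2
Complete open branch: countermodel on an S4-frame, so not valid in S4, nor in K, T (the same frame is also a K-frame and a T-frame).
S5-tableau for the negation not ((((a implies not a) or not a) implies Box Dia ((a implies not a) or not a)) or not Dia not (c implies b)):
1. not ((((a implies not a) or not a) implies Box Dia ((a implies not a) or not a)) or not Dia not (c implies b)), w0
2. not (((a implies not a) or not a) implies Box Dia ((a implies not a) or not a)), w0
3. Dia not (c implies b), w0
4. (a implies not a) or not a, w0
5. not Box Dia ((a implies not a) or not a), w0
6. a implies not a, w0
7. not a, w0
8. not (c implies b), w1
9. c, w1
10. not b, w1
11. not Dia ((a implies not a) or not a), w2
12. not ((a implies not a) or not a), w0
13. not (a implies not a), w0
14. a, w0
Accessibility: w0Rw0, w0Rw1, w0Rw2, w1Rw0, w1Rw1, w1Rw2, w2Rw0, w2Rw1, w2Rw2
Branch closes: a and not a both at w0.
Every branch closes (one shown): valid in S5.

S5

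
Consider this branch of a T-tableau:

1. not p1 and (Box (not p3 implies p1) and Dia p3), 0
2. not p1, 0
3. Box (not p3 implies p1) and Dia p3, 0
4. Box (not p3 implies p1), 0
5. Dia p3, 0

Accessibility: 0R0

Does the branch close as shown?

Open

No atom appears with both signs at the same world.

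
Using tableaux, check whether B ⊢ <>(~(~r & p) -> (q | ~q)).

Valid

Tableau for the negation ~<>(~(~r & p) -> (q | ~q)):
1. ~<>(~(~r & p) -> (q | ~q)), u
2. ~(~(~r & p) -> (q | ~q)), u
3. ~(~r & p), u
4. ~(q | ~q), u
5. ~q, u
6. q, u
Accessibility: uRu
Branch closes: q and ~q both at u.
Every branch of the negation's tableau closes; the branch above is one of them.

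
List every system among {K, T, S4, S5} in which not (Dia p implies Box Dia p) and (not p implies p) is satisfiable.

K, T, S4

S4-tableau for the formula:
1. not (Dia p implies Box Dia p) and (not p implies p), w0
2. not (Dia p implies Box Dia p), w0
3. not p implies p, w0
4. Dia p, w0
5. not Box Dia p, w0
6. p, w0
7. p, w1
8. not Dia p, w2
9. not p, w2
Accessibility: w0Rw0, w0Rw1, w0Rw2, w1Rw1, w2Rw2
Complete open branch: satisfiable in S4, hence also in K, T (this S4-model is also a K-model and a T-model).
S5-tableau for the formula:
1. not (Dia p implies Box Dia p) and (not p implies p), w0
2. not (Dia p implies Box Dia p), w0
3. not p implies p, w0
4. Dia p, w0
5. not Box Dia p, w0
6. p, w0
7. p, w1
8. not Dia p, w2
9. not p, w0
Accessibility: w0Rw0, w0Rw1, w0Rw2, w1Rw0, w1Rw1, w1Rw2, w2Rw0, w2Rw1, w2Rw2
Branch closes: p and not p both at w0.
Every branch closes (one shown): unsatisfiable in S5.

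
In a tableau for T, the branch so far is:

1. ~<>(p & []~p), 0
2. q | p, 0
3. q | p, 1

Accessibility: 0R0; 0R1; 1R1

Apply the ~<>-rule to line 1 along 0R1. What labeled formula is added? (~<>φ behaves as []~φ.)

~<>φ behaves as []~φ: propagate the negated body to each accessible world.

~(p & []~p), 1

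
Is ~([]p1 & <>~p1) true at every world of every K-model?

Valid

Tableau for the negation []p1 & <>~p1:
1. []p1 & <>~p1, u
2. []p1, u
3. <>~p1, u
4. ~p1, v
5. p1, v
Accessibility: uRv
Branch closes: p1 and ~p1 both at v.
All branches of the negation close; one closing branch shown above.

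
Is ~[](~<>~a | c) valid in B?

Tableau for the negation [](~<>~a | c):
1. [](~<>~a | c), w0
2. ~<>~a | c, w0
3. c, w0
Accessibility: w0Rw0
The negation has an open branch (countermodel exists).

Invalid (countermodel exists)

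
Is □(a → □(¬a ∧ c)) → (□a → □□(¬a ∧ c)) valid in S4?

Tableau for the negation ¬(□(a → □(¬a ∧ c)) → (□a → □□(¬a ∧ c))):
1. ¬(□(a → □(¬a ∧ c)) → (□a → □□(¬a ∧ c))), 0
2. □(a → □(¬a ∧ c)), 0
3. ¬(□a → □□(¬a ∧ c)), 0
4. □a, 0
5. ¬□□(¬a ∧ c), 0
6. a → □(¬a ∧ c), 0
7. a, 0
8. □(¬a ∧ c), 0
9. ¬a ∧ c, 0
10. ¬a, 0
11. c, 0
Accessibility: 0R0
Branch closes: a and ¬a both at 0.
All branches of the negation close; one closing branch shown above.

Valid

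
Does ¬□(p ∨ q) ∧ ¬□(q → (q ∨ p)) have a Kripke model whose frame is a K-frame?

1. ¬□(p ∨ q) ∧ ¬□(q → (q ∨ p)), u
2. ¬□(p ∨ q), u   [∧-rule on 1]
3. ¬□(q → (q ∨ p)), u   [∧-rule on 1]
4. ¬(p ∨ q), v   [¬□-rule on 2: fresh world v, uRv]
5. ¬p, v   [¬∨-rule on 4]
6. ¬q, v   [¬∨-rule on 4]
7. ¬(q → (q ∨ p)), w   [¬□-rule on 3: fresh world w, uRw]
8. q, w   [¬→-rule on 7]
9. ¬(q ∨ p), w   [¬→-rule on 7]
10. ¬q, w   [¬∨-rule on 9]
11. ¬p, w   [¬∨-rule on 9]
Accessibility: uRv, uRw
Branch closes: q and ¬q both at w.
Every branch closes; the branch above is one of them.

Unsatisfiable (every branch closes)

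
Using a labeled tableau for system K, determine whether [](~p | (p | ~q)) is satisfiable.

Satisfiable

1. [](~p | (p | ~q)), 0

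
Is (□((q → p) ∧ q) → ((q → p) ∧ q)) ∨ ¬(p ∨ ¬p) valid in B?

Tableau for the negation ¬((□((q → p) ∧ q) → ((q → p) ∧ q)) ∨ ¬(p ∨ ¬p)):
1. ¬((□((q → p) ∧ q) → ((q → p) ∧ q)) ∨ ¬(p ∨ ¬p)), u
2. ¬(□((q → p) ∧ q) → ((q → p) ∧ q)), u   [¬∨-rule on 1]
3. p ∨ ¬p, u   [¬∨-rule on 1]
4. □((q → p) ∧ q), u   [¬→-rule on 2]
5. ¬((q → p) ∧ q), u   [¬→-rule on 2]
6. (q → p) ∧ q, u   [□-rule on 4 via uRu]
7. q → p, u   [∧-rule on 6]
8. q, u   [∧-rule on 6]
9. ¬p, u   [∨-rule on 3 (branches; this branch)]
10. ¬(q → p), u   [¬∧-rule on 5 (branches; this branch)]
11. p, u   [→-rule on 7 (branches; this branch)]
Accessibility: uRu
Branch closes: p and ¬p both at u.
All branches of the negation close; one closing branch shown above.

Yes, valid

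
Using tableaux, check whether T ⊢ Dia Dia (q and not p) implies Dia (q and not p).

Not valid

Tableau for the negation not (Dia Dia (q and not p) implies Dia (q and not p)):
1. not (Dia Dia (q and not p) implies Dia (q and not p)), w0
2. Dia Dia (q and not p), w0   [neg-implies-rule on 1]
3. not Dia (q and not p), w0   [neg-implies-rule on 1]
4. not (q and not p), w0   [neg-Dia-rule on 3 via w0Rw0]
5. p, w0   [neg-and-rule on 4 (branches; this branch)]
6. Dia (q and not p), w1   [Dia-rule on 2: fresh world w1, w0Rw1]
7. not (q and not p), w1   [neg-Dia-rule on 3 via w0Rw1]
8. p, w1   [neg-and-rule on 7 (branches; this branch)]
9. q and not p, w2   [Dia-rule on 6: fresh world w2, w1Rw2]
10. q, w2   [and-rule on 9]
11. not p, w2   [and-rule on 9]
Accessibility: w0Rw0, w0Rw1, w1Rw1, w1Rw2, w2Rw2
The negation has an open branch (countermodel exists).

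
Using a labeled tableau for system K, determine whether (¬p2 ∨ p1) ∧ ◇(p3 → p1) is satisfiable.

1. (¬p2 ∨ p1) ∧ ◇(p3 → p1), w0
2. ¬p2 ∨ p1, w0
3. ◇(p3 → p1), w0
4. p1, w0
5. p3 → p1, w1
6. p1, w1
Accessibility: w0Rw1

Yes, satisfiable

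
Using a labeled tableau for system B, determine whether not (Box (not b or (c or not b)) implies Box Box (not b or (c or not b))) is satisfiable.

1. not (Box (not b or (c or not b)) implies Box Box (not b or (c or not b))), w0
2. Box (not b or (c or not b)), w0
3. not Box Box (not b or (c or not b)), w0
4. not b or (c or not b), w0
5. c or not b, w0
6. not b, w0
7. not Box (not b or (c or not b)), w1
8. not b or (c or not b), w1
9. c or not b, w1
10. not b, w1
11. not (not b or (c or not b)), w2
12. b, w2
13. not (c or not b), w2
14. not c, w2
Accessibility: w0Rw0, w0Rw1, w1Rw0, w1Rw1, w1Rw2, w2Rw1, w2Rw2

Satisfiable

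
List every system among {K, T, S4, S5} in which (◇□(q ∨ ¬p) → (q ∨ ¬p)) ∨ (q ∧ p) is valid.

S5

S4-tableau for the negation ¬((◇□(q ∨ ¬p) → (q ∨ ¬p)) ∨ (q ∧ p)):
1. ¬((◇□(q ∨ ¬p) → (q ∨ ¬p)) ∨ (q ∧ p)), 0
2. ¬(◇□(q ∨ ¬p) → (q ∨ ¬p)), 0   [¬∨-rule on 1]
3. ¬(q ∧ p), 0   [¬∨-rule on 1]
4. ◇□(q ∨ ¬p), 0   [¬→-rule on 2]
5. ¬(q ∨ ¬p), 0   [¬→-rule on 2]
6. ¬q, 0   [¬∨-rule on 5]
7. p, 0   [¬∨-rule on 5]
8. □(q ∨ ¬p), 1   [◇-rule on 4: fresh world 1, 0R1]
9. q ∨ ¬p, 1   [□-rule on 8 via 1R1]
10. ¬p, 1   [∨-rule on 9 (branches; this branch)]
Accessibility: 0R0, 0R1, 1R1
Complete open branch: countermodel on an S4-frame, so not valid in S4, nor in K, T (the same frame is also a K-frame and a T-frame).
S5-tableau for the negation ¬((◇□(q ∨ ¬p) → (q ∨ ¬p)) ∨ (q ∧ p)):
1. ¬((◇□(q ∨ ¬p) → (q ∨ ¬p)) ∨ (q ∧ p)), 0
2. ¬(◇□(q ∨ ¬p) → (q ∨ ¬p)), 0   [¬∨-rule on 1]
3. ¬(q ∧ p), 0   [¬∨-rule on 1]
4. ◇□(q ∨ ¬p), 0   [¬→-rule on 2]
5. ¬(q ∨ ¬p), 0   [¬→-rule on 2]
6. ¬q, 0   [¬∨-rule on 5]
7. p, 0   [¬∨-rule on 5]
8. □(q ∨ ¬p), 1   [◇-rule on 4: fresh world 1, 0R1]
9. q ∨ ¬p, 0   [□-rule on 8 via 1R0]
10. q ∨ ¬p, 1   [□-rule on 8 via 1R1]
11. ¬p, 0   [∨-rule on 9 (branches; this branch)]
Accessibility: 0R0, 0R1, 1R0, 1R1
Branch closes: p and ¬p both at 0.
Every branch closes (one shown): valid in S5.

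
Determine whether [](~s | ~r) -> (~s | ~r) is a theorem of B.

Valid in B

Tableau for the negation ~([](~s | ~r) -> (~s | ~r)):
1. ~([](~s | ~r) -> (~s | ~r)), 0
2. [](~s | ~r), 0
3. ~(~s | ~r), 0
4. s, 0
5. r, 0
6. ~s | ~r, 0
7. ~r, 0
Accessibility: 0R0
Branch closes: r and ~r both at 0.
Every branch of the negation's tableau closes; the branch above is one of them.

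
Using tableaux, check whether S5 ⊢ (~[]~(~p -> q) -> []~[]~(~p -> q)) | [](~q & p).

Tableau for the negation ~((~[]~(~p -> q) -> []~[]~(~p -> q)) | [](~q & p)):
1. ~((~[]~(~p -> q) -> []~[]~(~p -> q)) | [](~q & p)), w0
2. ~(~[]~(~p -> q) -> []~[]~(~p -> q)), w0
3. ~[](~q & p), w0
4. ~[]~(~p -> q), w0
5. ~[]~[]~(~p -> q), w0
6. ~(~q & p), w1
7. ~p, w1
8. ~p -> q, w2
9. q, w2
10. []~(~p -> q), w3
11. ~(~p -> q), w0
12. ~p, w0
13. ~q, w0
14. ~(~p -> q), w1
15. ~q, w1
16. ~(~p -> q), w2
17. ~p, w2
18. ~q, w2
Accessibility: w0Rw0, w0Rw1, w0Rw2, w0Rw3, w1Rw0, w1Rw1, w1Rw2, w1Rw3, w2Rw0, w2Rw1, w2Rw2, w2Rw3, w3Rw0, w3Rw1, w3Rw2, w3Rw3
Branch closes: q and ~q both at w2.
All branches of the negation close; one closing branch shown above.

Valid in S5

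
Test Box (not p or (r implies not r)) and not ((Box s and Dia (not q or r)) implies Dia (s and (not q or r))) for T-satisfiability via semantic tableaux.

Unsatisfiable

1. Box (not p or (r implies not r)) and not ((Box s and Dia (not q or r)) implies Dia (s and (not q or r))), u
2. Box (not p or (r implies not r)), u
3. not ((Box s and Dia (not q or r)) implies Dia (s and (not q or r))), u
4. Box s and Dia (not q or r), u
5. not Dia (s and (not q or r)), u
6. Box s, u
7. Dia (not q or r), u
8. not p or (r implies not r), u
9. not (s and (not q or r)), u
10. s, u
11. r implies not r, u
12. not (not q or r), u
13. q, u
14. not r, u
15. not q or r, v
16. not p or (r implies not r), v
17. not (s and (not q or r)), v
18. s, v
19. r, v
20. r implies not r, v
21. not (not q or r), v
22. q, v
23. not r, v
Accessibility: uRu, uRv, vRv
Branch closes: r and not r both at v.
(One branch shown.) All branches close.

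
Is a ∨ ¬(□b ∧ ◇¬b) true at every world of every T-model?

Tableau for the negation ¬(a ∨ ¬(□b ∧ ◇¬b)):
1. ¬(a ∨ ¬(□b ∧ ◇¬b)), u
2. ¬a, u   [¬∨-rule on 1]
3. □b ∧ ◇¬b, u   [¬∨-rule on 1]
4. □b, u   [∧-rule on 3]
5. ◇¬b, u   [∧-rule on 3]
6. b, u   [□-rule on 4 via uRu]
7. ¬b, v   [◇-rule on 5: fresh world v, uRv]
8. b, v   [□-rule on 4 via uRv]
Accessibility: uRu, uRv, vRv
Branch closes: b and ¬b both at v.
All branches of the negation close; one closing branch shown above.

Valid in T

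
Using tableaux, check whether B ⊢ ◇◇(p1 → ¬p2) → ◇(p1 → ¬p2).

Invalid (countermodel exists)

Tableau for the negation ¬(◇◇(p1 → ¬p2) → ◇(p1 → ¬p2)):
1. ¬(◇◇(p1 → ¬p2) → ◇(p1 → ¬p2)), u
2. ◇◇(p1 → ¬p2), u
3. ¬◇(p1 → ¬p2), u
4. ¬(p1 → ¬p2), u
5. p1, u
6. p2, u
7. ◇(p1 → ¬p2), v
8. ¬(p1 → ¬p2), v
9. p1, v
10. p2, v
11. p1 → ¬p2, w
12. ¬p2, w
Accessibility: uRu, uRv, vRu, vRv, vRw, wRv, wRw
The negation has an open branch (countermodel exists).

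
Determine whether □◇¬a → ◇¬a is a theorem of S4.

Tableau for the negation ¬(□◇¬a → ◇¬a):
1. ¬(□◇¬a → ◇¬a), 0
2. □◇¬a, 0
3. ¬◇¬a, 0
4. ◇¬a, 0
5. a, 0
6. ¬a, 1
7. ◇¬a, 1
8. a, 1
Accessibility: 0R0, 0R1, 1R1
Branch closes: a and ¬a both at 1.
Every branch of the negation's tableau closes; the branch above is one of them.

Yes, valid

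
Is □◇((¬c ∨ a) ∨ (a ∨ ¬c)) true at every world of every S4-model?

Tableau for the negation ¬□◇((¬c ∨ a) ∨ (a ∨ ¬c)):
1. ¬□◇((¬c ∨ a) ∨ (a ∨ ¬c)), u
2. ¬◇((¬c ∨ a) ∨ (a ∨ ¬c)), v
3. ¬((¬c ∨ a) ∨ (a ∨ ¬c)), v
4. ¬(¬c ∨ a), v
5. ¬(a ∨ ¬c), v
6. c, v
7. ¬a, v
Accessibility: uRu, uRv, vRv
The negation has an open branch (countermodel exists).

Not valid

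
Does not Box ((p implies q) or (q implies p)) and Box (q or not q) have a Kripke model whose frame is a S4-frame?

Unsatisfiable

1. not Box ((p implies q) or (q implies p)) and Box (q or not q), 0
2. not Box ((p implies q) or (q implies p)), 0
3. Box (q or not q), 0
4. q or not q, 0
5. not q, 0
6. not ((p implies q) or (q implies p)), 1
7. not (p implies q), 1
8. not (q implies p), 1
9. p, 1
10. not q, 1
11. q, 1
12. not p, 1
Accessibility: 0R0, 0R1, 1R1
Branch closes: q and not q both at 1.
Every branch closes; the branch above is one of them.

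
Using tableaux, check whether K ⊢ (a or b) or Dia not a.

Invalid (countermodel exists)

Tableau for the negation not ((a or b) or Dia not a):
1. not ((a or b) or Dia not a), w0
2. not (a or b), w0
3. not Dia not a, w0
4. not a, w0
5. not b, w0
The negation has an open branch (countermodel exists).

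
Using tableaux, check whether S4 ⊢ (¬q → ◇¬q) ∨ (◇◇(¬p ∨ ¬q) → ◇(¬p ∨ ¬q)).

Tableau for the negation ¬((¬q → ◇¬q) ∨ (◇◇(¬p ∨ ¬q) → ◇(¬p ∨ ¬q))):
1. ¬((¬q → ◇¬q) ∨ (◇◇(¬p ∨ ¬q) → ◇(¬p ∨ ¬q))), w0
2. ¬(¬q → ◇¬q), w0
3. ¬(◇◇(¬p ∨ ¬q) → ◇(¬p ∨ ¬q)), w0
4. ¬q, w0
5. ¬◇¬q, w0
6. ◇◇(¬p ∨ ¬q), w0
7. ¬◇(¬p ∨ ¬q), w0
8. q, w0
Accessibility: w0Rw0
Branch closes: q and ¬q both at w0.
All branches of the negation close; one closing branch shown above.

Valid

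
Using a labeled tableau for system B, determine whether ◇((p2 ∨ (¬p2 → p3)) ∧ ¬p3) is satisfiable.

Satisfiable

1. ◇((p2 ∨ (¬p2 → p3)) ∧ ¬p3), u
2. (p2 ∨ (¬p2 → p3)) ∧ ¬p3, v
3. p2 ∨ (¬p2 → p3), v
4. ¬p3, v
5. ¬p2 → p3, v
6. p2, v
Accessibility: uRu, uRv, vRu, vRv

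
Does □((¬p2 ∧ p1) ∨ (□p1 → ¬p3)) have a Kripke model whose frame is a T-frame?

1. □((¬p2 ∧ p1) ∨ (□p1 → ¬p3)), w0
2. (¬p2 ∧ p1) ∨ (□p1 → ¬p3), w0
3. □p1 → ¬p3, w0
4. ¬p3, w0
Accessibility: w0Rw0

Satisfiable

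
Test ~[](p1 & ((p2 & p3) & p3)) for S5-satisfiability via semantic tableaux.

1. ~[](p1 & ((p2 & p3) & p3)), u
2. ~(p1 & ((p2 & p3) & p3)), v   [~[]-rule on 1: fresh world v, uRv]
3. ~((p2 & p3) & p3), v   [~&-rule on 2 (branches; this branch)]
4. ~p3, v   [~&-rule on 3 (branches; this branch)]
Accessibility: uRu, uRv, vRu, vRv

Yes, satisfiable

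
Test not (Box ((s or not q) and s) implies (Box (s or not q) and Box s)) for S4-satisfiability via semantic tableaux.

Unsatisfiable

1. not (Box ((s or not q) and s) implies (Box (s or not q) and Box s)), 0
2. Box ((s or not q) and s), 0
3. not (Box (s or not q) and Box s), 0
4. (s or not q) and s, 0
5. s or not q, 0
6. s, 0
7. not Box (s or not q), 0
8. not q, 0
9. not (s or not q), 1
10. not s, 1
11. q, 1
12. (s or not q) and s, 1
13. s or not q, 1
14. s, 1
Accessibility: 0R0, 0R1, 1R1
Branch closes: s and not s both at 1.
Every branch closes; the branch above is one of them.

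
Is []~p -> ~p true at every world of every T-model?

Valid

Tableau for the negation ~([]~p -> ~p):
1. ~([]~p -> ~p), u
2. []~p, u
3. p, u
4. ~p, u
Accessibility: uRu
Branch closes: p and ~p both at u.
Every branch of the negation's tableau closes; the branch above is one of them.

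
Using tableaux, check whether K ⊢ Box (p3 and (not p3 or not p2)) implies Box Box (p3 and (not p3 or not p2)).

Tableau for the negation not (Box (p3 and (not p3 or not p2)) implies Box Box (p3 and (not p3 or not p2))):
1. not (Box (p3 and (not p3 or not p2)) implies Box Box (p3 and (not p3 or not p2))), 0
2. Box (p3 and (not p3 or not p2)), 0
3. not Box Box (p3 and (not p3 or not p2)), 0
4. not Box (p3 and (not p3 or not p2)), 1
5. p3 and (not p3 or not p2), 1
6. p3, 1
7. not p3 or not p2, 1
8. not p2, 1
9. not (p3 and (not p3 or not p2)), 2
10. not (not p3 or not p2), 2
11. p3, 2
12. p2, 2
Accessibility: 0R1, 1R2
The negation has an open branch (countermodel exists).

No, not valid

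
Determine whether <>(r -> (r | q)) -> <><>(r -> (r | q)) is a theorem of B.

Yes, valid

Tableau for the negation ~(<>(r -> (r | q)) -> <><>(r -> (r | q))):
1. ~(<>(r -> (r | q)) -> <><>(r -> (r | q))), w0
2. <>(r -> (r | q)), w0
3. ~<><>(r -> (r | q)), w0
4. ~<>(r -> (r | q)), w0
5. ~(r -> (r | q)), w0
6. r, w0
7. ~(r | q), w0
8. ~r, w0
9. ~q, w0
Accessibility: w0Rw0
Branch closes: r and ~r both at w0.
Every branch of the negation's tableau closes; the branch above is one of them.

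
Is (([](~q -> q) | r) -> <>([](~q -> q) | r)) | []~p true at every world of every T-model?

Tableau for the negation ~((([](~q -> q) | r) -> <>([](~q -> q) | r)) | []~p):
1. ~((([](~q -> q) | r) -> <>([](~q -> q) | r)) | []~p), 0
2. ~(([](~q -> q) | r) -> <>([](~q -> q) | r)), 0
3. ~[]~p, 0
4. [](~q -> q) | r, 0
5. ~<>([](~q -> q) | r), 0
6. ~([](~q -> q) | r), 0
7. ~[](~q -> q), 0
8. ~r, 0
9. [](~q -> q), 0
10. ~q -> q, 0
11. q, 0
12. p, 1
13. ~([](~q -> q) | r), 1
14. ~[](~q -> q), 1
15. ~r, 1
16. ~q -> q, 1
17. q, 1
18. ~(~q -> q), 2
19. ~q, 2
20. ~([](~q -> q) | r), 2
21. ~[](~q -> q), 2
22. ~r, 2
23. ~q -> q, 2
24. q, 2
Accessibility: 0R0, 0R1, 0R2, 1R1, 2R2
Branch closes: q and ~q both at 2.
All branches of the negation close; one closing branch shown above.

Yes, valid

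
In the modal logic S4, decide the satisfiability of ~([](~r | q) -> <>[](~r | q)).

1. ~([](~r | q) -> <>[](~r | q)), w0
2. [](~r | q), w0
3. ~<>[](~r | q), w0
4. ~r | q, w0
5. ~[](~r | q), w0
6. q, w0
7. ~(~r | q), w1
8. r, w1
9. ~q, w1
10. ~r | q, w1
11. ~[](~r | q), w1
12. q, w1
Accessibility: w0Rw0, w0Rw1, w1Rw1
Branch closes: q and ~q both at w1.
Every branch closes; the branch above is one of them.

Unsatisfiable (every branch closes)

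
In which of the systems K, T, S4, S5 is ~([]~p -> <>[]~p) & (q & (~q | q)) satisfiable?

K

T-tableau for the formula:
1. ~([]~p -> <>[]~p) & (q & (~q | q)), 0
2. ~([]~p -> <>[]~p), 0
3. q & (~q | q), 0
4. []~p, 0
5. ~<>[]~p, 0
6. q, 0
7. ~q | q, 0
8. ~p, 0
9. ~[]~p, 0
10. p, 1
11. ~p, 1
Accessibility: 0R0, 0R1, 1R1
Branch closes: p and ~p both at 1.
Every branch closes (one shown): unsatisfiable in T, hence also in S4, S5 (every S4/S5-frame is a T-frame).
K-tableau for the formula:
1. ~([]~p -> <>[]~p) & (q & (~q | q)), 0
2. ~([]~p -> <>[]~p), 0
3. q & (~q | q), 0
4. []~p, 0
5. ~<>[]~p, 0
6. q, 0
7. ~q | q, 0
Complete open branch: satisfiable in K.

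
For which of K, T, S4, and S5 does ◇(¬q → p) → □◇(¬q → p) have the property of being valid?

S5

S4-tableau for the negation ¬(◇(¬q → p) → □◇(¬q → p)):
1. ¬(◇(¬q → p) → □◇(¬q → p)), 0
2. ◇(¬q → p), 0
3. ¬□◇(¬q → p), 0
4. ¬q → p, 1
5. p, 1
6. ¬◇(¬q → p), 2
7. ¬(¬q → p), 2
8. ¬q, 2
9. ¬p, 2
Accessibility: 0R0, 0R1, 0R2, 1R1, 2R2
Complete open branch: countermodel on an S4-frame, so not valid in S4, nor in K, T (the same frame is also a K-frame and a T-frame).
S5-tableau for the negation ¬(◇(¬q → p) → □◇(¬q → p)):
1. ¬(◇(¬q → p) → □◇(¬q → p)), 0
2. ◇(¬q → p), 0
3. ¬□◇(¬q → p), 0
4. ¬q → p, 1
5. p, 1
6. ¬◇(¬q → p), 2
7. ¬(¬q → p), 0
8. ¬q, 0
9. ¬p, 0
10. ¬(¬q → p), 1
11. ¬q, 1
12. ¬p, 1
Accessibility: 0R0, 0R1, 0R2, 1R0, 1R1, 1R2, 2R0, 2R1, 2R2
Branch closes: p and ¬p both at 1.
Every branch closes (one shown): valid in S5.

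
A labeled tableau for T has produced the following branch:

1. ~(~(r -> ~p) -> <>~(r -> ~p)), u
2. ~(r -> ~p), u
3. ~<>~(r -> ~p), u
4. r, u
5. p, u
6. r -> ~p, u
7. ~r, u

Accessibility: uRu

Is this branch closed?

Closed

Both r and ~r appear at u.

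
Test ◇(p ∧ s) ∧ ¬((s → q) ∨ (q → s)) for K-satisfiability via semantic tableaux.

Unsatisfiable

1. ◇(p ∧ s) ∧ ¬((s → q) ∨ (q → s)), u
2. ◇(p ∧ s), u
3. ¬((s → q) ∨ (q → s)), u
4. ¬(s → q), u
5. ¬(q → s), u
6. s, u
7. ¬q, u
8. q, u
9. ¬s, u
Branch closes: q and ¬q both at u.
(One branch shown.) All branches close.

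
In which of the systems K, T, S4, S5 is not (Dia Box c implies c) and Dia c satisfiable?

S5-tableau for the formula:
1. not (Dia Box c implies c) and Dia c, w0
2. not (Dia Box c implies c), w0
3. Dia c, w0
4. Dia Box c, w0
5. not c, w0
6. c, w1
7. Box c, w2
8. c, w0
Accessibility: w0Rw0, w0Rw1, w0Rw2, w1Rw0, w1Rw1, w1Rw2, w2Rw0, w2Rw1, w2Rw2
Branch closes: c and not c both at w0.
Every branch closes (one shown): unsatisfiable in S5.
S4-tableau for the formula:
1. not (Dia Box c implies c) and Dia c, w0
2. not (Dia Box c implies c), w0
3. Dia c, w0
4. Dia Box c, w0
5. not c, w0
6. c, w1
7. Box c, w2
8. c, w2
Accessibility: w0Rw0, w0Rw1, w0Rw2, w1Rw1, w2Rw2
Complete open branch: satisfiable in S4, hence also in K, T (this S4-model is also a K-model and a T-model).

K, T, S4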